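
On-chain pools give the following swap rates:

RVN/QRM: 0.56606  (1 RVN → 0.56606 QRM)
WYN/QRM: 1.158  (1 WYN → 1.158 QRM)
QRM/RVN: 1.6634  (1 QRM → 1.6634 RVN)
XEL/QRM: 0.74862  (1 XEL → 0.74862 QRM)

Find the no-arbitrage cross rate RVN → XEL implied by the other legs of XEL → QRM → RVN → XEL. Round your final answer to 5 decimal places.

Known legs of the cycle: 0.74862 × 1.6634 = 1.245254508
For no arbitrage the full-cycle product must be 1, so the missing rate is 1 / 1.245254508 ≈ 0.8030487.

0.80305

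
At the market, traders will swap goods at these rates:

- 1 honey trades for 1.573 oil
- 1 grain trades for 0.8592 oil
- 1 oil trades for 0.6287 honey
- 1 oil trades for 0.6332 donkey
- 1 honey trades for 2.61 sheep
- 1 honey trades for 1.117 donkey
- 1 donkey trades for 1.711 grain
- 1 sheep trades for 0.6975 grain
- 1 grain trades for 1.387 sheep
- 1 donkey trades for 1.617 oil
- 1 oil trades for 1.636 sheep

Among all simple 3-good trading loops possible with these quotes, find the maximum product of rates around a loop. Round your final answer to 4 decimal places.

honey→donkey→oil→honey: 1.117 × 1.617 × 0.6287 = 1.13555
sheep→grain→oil→sheep: 0.6975 × 0.8592 × 1.636 = 0.98044
grain→oil→donkey→grain: 0.8592 × 0.6332 × 1.711 = 0.93086
Maximum is honey→donkey→oil→honey at 1.1356; arbitrage exists.

1.1356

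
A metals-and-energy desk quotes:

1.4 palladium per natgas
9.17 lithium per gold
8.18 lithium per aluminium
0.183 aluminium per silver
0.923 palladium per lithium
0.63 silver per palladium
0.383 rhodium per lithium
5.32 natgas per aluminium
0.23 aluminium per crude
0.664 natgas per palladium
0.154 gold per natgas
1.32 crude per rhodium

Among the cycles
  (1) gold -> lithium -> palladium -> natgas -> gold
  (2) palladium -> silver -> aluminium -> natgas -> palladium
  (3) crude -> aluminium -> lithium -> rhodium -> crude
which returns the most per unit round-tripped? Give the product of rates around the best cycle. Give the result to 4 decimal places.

0.9512

(1) 9.17 × 0.923 × 0.664 × 0.154 = 0.86549
(2) 0.63 × 0.183 × 5.32 × 1.4 = 0.85868
(3) 0.23 × 8.18 × 0.383 × 1.32 = 0.95116
Highest is cycle (3) at 0.9512 (≤1, no arbitrage).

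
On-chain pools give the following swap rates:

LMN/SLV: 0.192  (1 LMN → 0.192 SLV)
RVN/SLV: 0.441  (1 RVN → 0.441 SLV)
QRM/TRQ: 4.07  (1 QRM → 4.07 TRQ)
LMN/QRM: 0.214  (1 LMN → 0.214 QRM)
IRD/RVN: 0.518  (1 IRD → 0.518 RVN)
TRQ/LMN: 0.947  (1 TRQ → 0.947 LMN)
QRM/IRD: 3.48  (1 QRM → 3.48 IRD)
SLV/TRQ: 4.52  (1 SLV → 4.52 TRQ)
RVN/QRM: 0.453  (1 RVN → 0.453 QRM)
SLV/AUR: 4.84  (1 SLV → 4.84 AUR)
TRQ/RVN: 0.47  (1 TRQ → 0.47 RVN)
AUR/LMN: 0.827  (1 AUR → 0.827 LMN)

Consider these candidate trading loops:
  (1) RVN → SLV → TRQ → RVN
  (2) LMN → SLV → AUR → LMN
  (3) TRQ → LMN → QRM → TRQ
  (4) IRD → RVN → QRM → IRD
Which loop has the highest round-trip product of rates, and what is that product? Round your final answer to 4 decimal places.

0.9369

(1) 0.441 × 4.52 × 0.47 = 0.93686
(2) 0.192 × 4.84 × 0.827 = 0.76851
(3) 0.947 × 0.214 × 4.07 = 0.82482
(4) 0.518 × 0.453 × 3.48 = 0.81660
Highest is cycle (1) at 0.9369 (≤1, no arbitrage).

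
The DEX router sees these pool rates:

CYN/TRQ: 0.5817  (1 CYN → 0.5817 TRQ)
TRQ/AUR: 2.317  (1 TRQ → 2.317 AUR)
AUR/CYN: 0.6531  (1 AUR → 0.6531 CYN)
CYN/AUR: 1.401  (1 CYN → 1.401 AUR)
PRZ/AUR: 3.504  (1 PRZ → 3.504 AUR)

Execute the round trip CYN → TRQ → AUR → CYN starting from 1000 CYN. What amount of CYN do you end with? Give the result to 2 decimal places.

880.25

1000 CYN × 0.5817 = 581.7 TRQ
581.7 TRQ × 2.317 = 1347.7989 AUR
1347.7989 AUR × 0.6531 = 880.24746159 CYN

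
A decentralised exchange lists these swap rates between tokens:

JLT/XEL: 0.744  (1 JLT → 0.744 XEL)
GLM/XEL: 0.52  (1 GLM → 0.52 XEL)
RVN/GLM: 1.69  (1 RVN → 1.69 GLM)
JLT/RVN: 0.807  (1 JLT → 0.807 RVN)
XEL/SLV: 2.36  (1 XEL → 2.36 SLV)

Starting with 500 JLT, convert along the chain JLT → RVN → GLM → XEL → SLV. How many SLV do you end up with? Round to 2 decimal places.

500 JLT × 0.807 = 403.5 RVN
403.5 RVN × 1.69 = 681.915 GLM
681.915 GLM × 0.52 = 354.5958 XEL
354.5958 XEL × 2.36 = 836.846088 SLV

836.85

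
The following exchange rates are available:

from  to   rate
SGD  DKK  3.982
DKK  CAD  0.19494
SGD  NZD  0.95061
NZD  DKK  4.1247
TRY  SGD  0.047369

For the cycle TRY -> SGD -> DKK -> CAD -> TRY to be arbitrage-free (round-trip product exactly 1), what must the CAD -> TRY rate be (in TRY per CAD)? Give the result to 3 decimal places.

Known legs of the cycle: 0.047369 × 3.982 × 0.19494 = 0.03677023740852
For no arbitrage the full-cycle product must be 1, so the missing rate is 1 / 0.03677023740852 ≈ 27.19591.

27.196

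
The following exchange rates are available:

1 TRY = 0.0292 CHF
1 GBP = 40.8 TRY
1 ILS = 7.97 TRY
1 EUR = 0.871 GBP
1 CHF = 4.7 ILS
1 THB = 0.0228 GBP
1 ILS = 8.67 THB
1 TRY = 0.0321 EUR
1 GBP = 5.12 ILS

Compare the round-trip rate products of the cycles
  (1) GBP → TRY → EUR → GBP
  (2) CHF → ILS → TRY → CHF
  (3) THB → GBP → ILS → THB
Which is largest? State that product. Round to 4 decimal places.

(1) 40.8 × 0.0321 × 0.871 = 1.14073
(2) 4.7 × 7.97 × 0.0292 = 1.09380
(3) 0.0228 × 5.12 × 8.67 = 1.01210
Highest is cycle (1) at 1.1407 (>1, arbitrage).

1.1407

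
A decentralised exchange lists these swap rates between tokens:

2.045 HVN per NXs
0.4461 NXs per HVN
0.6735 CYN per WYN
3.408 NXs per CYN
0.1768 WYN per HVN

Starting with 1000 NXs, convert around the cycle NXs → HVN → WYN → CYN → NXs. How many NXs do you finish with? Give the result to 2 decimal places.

829.88

1000 NXs × 2.045 = 2045 HVN
2045 HVN × 0.1768 = 361.556 WYN
361.556 WYN × 0.6735 = 243.507966 CYN
243.507966 CYN × 3.408 = 829.875148128 NXs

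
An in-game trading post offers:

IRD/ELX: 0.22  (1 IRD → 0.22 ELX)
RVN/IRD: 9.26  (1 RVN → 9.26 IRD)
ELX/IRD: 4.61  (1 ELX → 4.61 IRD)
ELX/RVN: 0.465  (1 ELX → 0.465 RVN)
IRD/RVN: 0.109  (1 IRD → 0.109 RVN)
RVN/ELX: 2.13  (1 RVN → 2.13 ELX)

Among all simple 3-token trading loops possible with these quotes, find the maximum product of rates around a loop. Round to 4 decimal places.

1.0703

IRD→RVN→ELX→IRD: 0.109 × 2.13 × 4.61 = 1.07030
IRD→ELX→RVN→IRD: 0.22 × 0.465 × 9.26 = 0.94730
Maximum is IRD→RVN→ELX→IRD at 1.0703; arbitrage exists.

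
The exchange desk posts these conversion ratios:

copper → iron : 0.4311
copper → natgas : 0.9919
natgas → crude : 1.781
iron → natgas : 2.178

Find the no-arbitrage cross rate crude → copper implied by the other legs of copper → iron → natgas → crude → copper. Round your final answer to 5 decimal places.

0.59800

Known legs of the cycle: 0.4311 × 2.178 × 1.781 = 1.6722446598
For no arbitrage the full-cycle product must be 1, so the missing rate is 1 / 1.6722446598 ≈ 0.5979986.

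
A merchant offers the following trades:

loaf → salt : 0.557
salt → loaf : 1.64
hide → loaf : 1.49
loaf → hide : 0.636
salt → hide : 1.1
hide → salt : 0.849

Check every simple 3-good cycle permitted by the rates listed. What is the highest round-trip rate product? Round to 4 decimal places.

0.9129

salt→hide→loaf→salt: 1.1 × 1.49 × 0.557 = 0.91292
salt→loaf→hide→salt: 1.64 × 0.636 × 0.849 = 0.88554
Maximum is salt→hide→loaf→salt at 0.9129; no arbitrage — every cycle loses value.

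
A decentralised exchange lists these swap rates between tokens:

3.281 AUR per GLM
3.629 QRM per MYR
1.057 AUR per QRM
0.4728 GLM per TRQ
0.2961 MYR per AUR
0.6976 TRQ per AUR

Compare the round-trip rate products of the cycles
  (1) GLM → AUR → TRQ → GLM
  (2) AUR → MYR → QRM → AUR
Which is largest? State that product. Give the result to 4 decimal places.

(1) 3.281 × 0.6976 × 0.4728 = 1.08216
(2) 0.2961 × 3.629 × 1.057 = 1.13580
Highest is cycle (2) at 1.1358 (>1, arbitrage).

1.1358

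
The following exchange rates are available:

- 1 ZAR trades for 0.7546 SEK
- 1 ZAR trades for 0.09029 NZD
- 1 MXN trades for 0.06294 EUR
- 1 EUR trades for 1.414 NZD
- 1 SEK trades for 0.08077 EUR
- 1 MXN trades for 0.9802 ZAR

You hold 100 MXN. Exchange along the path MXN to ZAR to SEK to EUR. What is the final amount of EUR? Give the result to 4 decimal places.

100 MXN × 0.9802 = 98.02 ZAR
98.02 ZAR × 0.7546 = 73.965892 SEK
73.965892 SEK × 0.08077 = 5.97422509684 EUR

5.9742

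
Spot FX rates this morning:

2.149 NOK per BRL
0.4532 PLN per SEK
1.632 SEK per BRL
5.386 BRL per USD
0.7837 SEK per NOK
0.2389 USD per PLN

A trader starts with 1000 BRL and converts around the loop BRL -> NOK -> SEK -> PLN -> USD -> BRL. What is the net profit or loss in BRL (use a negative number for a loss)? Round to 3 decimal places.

1000 BRL × 2.149 = 2149 NOK
2149 NOK × 0.7837 = 1684.1713 SEK
1684.1713 SEK × 0.4532 = 763.26643316 PLN
763.26643316 PLN × 0.2389 = 182.344350881924 USD
182.344350881924 USD × 5.386 = 982.106673850042664 BRL
Net change: 982.106673850042664 − 1000 = -17.893326149957336 BRL

-17.893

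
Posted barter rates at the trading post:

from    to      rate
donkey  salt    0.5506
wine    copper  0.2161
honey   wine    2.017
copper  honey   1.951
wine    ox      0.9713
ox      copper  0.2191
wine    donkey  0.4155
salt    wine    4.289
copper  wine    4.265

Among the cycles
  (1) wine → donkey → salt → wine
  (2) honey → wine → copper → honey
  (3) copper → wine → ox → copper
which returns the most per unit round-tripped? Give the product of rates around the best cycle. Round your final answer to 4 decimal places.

(1) 0.4155 × 0.5506 × 4.289 = 0.98121
(2) 2.017 × 0.2161 × 1.951 = 0.85039
(3) 4.265 × 0.9713 × 0.2191 = 0.90764
Highest is cycle (1) at 0.9812 (≤1, no arbitrage).

0.9812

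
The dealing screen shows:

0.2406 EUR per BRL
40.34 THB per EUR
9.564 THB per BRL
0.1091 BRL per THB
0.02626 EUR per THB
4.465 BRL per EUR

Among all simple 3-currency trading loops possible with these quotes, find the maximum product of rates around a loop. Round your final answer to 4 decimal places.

BRL→THB→EUR→BRL: 9.564 × 0.02626 × 4.465 = 1.12139
BRL→EUR→THB→BRL: 0.2406 × 40.34 × 0.1091 = 1.05890
Maximum is BRL→THB→EUR→BRL at 1.1214; arbitrage exists.

1.1214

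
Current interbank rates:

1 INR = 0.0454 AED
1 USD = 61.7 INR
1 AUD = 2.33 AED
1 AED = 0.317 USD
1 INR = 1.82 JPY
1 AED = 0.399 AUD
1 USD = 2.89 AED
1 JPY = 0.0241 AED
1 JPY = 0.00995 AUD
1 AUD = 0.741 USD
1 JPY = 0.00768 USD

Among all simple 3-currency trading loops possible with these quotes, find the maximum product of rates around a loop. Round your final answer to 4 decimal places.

INR→AED→USD→INR: 0.0454 × 0.317 × 61.7 = 0.88797
INR→JPY→USD→INR: 1.82 × 0.00768 × 61.7 = 0.86242
USD→AED→AUD→USD: 2.89 × 0.399 × 0.741 = 0.85445
Maximum is INR→AED→USD→INR at 0.8880; no arbitrage — every cycle loses value.

0.8880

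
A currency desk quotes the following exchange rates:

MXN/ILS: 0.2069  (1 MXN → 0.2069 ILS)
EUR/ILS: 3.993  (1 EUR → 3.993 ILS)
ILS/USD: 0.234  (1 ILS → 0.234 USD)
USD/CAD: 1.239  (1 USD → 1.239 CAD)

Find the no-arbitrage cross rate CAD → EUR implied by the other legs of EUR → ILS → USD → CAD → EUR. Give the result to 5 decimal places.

Known legs of the cycle: 3.993 × 0.234 × 1.239 = 1.157674518
For no arbitrage the full-cycle product must be 1, so the missing rate is 1 / 1.157674518 ≈ 0.8638006.

0.86380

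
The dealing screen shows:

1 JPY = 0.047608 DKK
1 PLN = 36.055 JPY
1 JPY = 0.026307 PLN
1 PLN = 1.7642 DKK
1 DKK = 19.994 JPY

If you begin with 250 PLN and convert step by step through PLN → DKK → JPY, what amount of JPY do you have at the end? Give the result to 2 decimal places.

250 PLN × 1.7642 = 441.05 DKK
441.05 DKK × 19.994 = 8818.3537 JPY

8818.35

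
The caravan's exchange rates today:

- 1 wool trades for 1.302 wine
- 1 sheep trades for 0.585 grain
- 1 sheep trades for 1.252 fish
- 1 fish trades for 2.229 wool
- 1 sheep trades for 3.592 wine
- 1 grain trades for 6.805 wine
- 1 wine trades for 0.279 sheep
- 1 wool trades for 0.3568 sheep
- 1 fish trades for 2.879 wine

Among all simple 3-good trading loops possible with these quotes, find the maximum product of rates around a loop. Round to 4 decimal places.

sheep→grain→wine→sheep: 0.585 × 6.805 × 0.279 = 1.11068
sheep→fish→wine→sheep: 1.252 × 2.879 × 0.279 = 1.00566
wool→sheep→fish→wool: 0.3568 × 1.252 × 2.229 = 0.99572
Maximum is sheep→grain→wine→sheep at 1.1107; arbitrage exists.

1.1107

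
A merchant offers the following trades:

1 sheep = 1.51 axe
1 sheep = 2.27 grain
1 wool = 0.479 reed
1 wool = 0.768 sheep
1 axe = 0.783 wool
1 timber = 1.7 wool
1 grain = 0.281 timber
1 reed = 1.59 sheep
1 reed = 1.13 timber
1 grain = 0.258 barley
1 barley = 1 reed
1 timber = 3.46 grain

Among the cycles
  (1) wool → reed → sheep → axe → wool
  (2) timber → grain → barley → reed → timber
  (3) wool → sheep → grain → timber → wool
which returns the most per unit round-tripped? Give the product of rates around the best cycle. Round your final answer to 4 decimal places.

(1) 0.479 × 1.59 × 1.51 × 0.783 = 0.90047
(2) 3.46 × 0.258 × 1 × 1.13 = 1.00873
(3) 0.768 × 2.27 × 0.281 × 1.7 = 0.83280
Highest is cycle (2) at 1.0087 (>1, arbitrage).

1.0087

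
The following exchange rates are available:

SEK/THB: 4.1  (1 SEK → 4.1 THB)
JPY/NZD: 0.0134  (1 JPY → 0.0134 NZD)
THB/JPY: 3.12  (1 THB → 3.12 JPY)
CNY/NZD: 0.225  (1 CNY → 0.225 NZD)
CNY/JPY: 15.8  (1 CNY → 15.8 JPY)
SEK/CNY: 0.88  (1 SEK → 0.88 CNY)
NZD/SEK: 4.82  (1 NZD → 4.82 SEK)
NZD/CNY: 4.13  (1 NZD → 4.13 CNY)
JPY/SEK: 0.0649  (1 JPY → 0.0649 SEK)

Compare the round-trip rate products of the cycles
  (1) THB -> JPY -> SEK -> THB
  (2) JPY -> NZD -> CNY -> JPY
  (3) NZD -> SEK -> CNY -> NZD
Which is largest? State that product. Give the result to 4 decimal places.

(1) 3.12 × 0.0649 × 4.1 = 0.83020
(2) 0.0134 × 4.13 × 15.8 = 0.87440
(3) 4.82 × 0.88 × 0.225 = 0.95436
Highest is cycle (3) at 0.9544 (≤1, no arbitrage).

0.9544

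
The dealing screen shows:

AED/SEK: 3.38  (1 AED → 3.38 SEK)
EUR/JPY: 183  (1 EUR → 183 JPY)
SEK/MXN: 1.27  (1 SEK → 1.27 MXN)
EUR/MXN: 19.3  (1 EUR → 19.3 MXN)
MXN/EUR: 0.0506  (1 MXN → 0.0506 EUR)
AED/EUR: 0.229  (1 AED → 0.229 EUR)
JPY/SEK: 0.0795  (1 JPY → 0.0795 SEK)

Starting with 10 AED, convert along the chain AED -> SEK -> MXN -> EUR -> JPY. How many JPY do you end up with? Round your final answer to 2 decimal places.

397.49

10 AED × 3.38 = 33.8 SEK
33.8 SEK × 1.27 = 42.926 MXN
42.926 MXN × 0.0506 = 2.1720556 EUR
2.1720556 EUR × 183 = 397.4861748 JPY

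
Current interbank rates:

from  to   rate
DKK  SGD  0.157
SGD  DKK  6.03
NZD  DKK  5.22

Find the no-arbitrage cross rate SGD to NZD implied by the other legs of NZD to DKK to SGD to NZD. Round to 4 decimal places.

Known legs of the cycle: 5.22 × 0.157 = 0.81954
For no arbitrage the full-cycle product must be 1, so the missing rate is 1 / 0.81954 ≈ 1.220197.

1.2202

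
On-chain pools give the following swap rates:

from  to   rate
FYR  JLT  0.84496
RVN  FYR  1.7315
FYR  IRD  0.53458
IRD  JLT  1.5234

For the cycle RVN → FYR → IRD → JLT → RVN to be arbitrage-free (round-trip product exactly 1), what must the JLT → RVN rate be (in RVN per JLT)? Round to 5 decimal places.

Known legs of the cycle: 1.7315 × 0.53458 × 1.5234 = 1.410097536318
For no arbitrage the full-cycle product must be 1, so the missing rate is 1 / 1.410097536318 ≈ 0.7091708.

0.70917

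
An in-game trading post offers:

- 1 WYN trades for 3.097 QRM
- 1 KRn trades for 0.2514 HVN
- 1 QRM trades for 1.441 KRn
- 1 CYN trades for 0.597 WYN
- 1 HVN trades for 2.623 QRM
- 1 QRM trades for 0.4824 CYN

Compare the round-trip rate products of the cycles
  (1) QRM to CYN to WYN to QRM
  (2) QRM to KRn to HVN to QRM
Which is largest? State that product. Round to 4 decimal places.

0.9502

(1) 0.4824 × 0.597 × 3.097 = 0.89191
(2) 1.441 × 0.2514 × 2.623 = 0.95023
Highest is cycle (2) at 0.9502 (≤1, no arbitrage).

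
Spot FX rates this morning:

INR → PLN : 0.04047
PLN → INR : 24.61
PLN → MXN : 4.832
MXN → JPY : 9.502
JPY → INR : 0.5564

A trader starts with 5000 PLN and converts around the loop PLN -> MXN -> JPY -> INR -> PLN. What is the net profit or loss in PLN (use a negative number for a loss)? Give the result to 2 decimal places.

5000 PLN × 4.832 = 24160 MXN
24160 MXN × 9.502 = 229568.32 JPY
229568.32 JPY × 0.5564 = 127731.813248 INR
127731.813248 INR × 0.04047 = 5169.30648214656 PLN
Net change: 5169.30648214656 − 5000 = 169.30648214656 PLN

169.31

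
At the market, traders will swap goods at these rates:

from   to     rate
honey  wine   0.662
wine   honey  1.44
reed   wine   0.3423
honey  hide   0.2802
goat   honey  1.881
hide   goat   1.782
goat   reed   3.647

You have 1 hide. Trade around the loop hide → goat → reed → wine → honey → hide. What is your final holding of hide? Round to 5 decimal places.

1 hide × 1.782 = 1.782 goat
1.782 goat × 3.647 = 6.498954 reed
6.498954 reed × 0.3423 = 2.2245919542 wine
2.2245919542 wine × 1.44 = 3.203412414048 honey
3.203412414048 honey × 0.2802 = 0.8975961584162496 hide

0.89760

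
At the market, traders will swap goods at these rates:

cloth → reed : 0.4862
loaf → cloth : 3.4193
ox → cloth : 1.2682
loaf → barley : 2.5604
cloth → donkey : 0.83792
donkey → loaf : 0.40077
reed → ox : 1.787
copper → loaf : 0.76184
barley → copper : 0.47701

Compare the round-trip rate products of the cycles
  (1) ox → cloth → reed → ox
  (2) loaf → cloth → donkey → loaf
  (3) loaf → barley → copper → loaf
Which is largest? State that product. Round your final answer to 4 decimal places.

(1) 1.2682 × 0.4862 × 1.787 = 1.10186
(2) 3.4193 × 0.83792 × 0.40077 = 1.14825
(3) 2.5604 × 0.47701 × 0.76184 = 0.93046
Highest is cycle (2) at 1.1482 (>1, arbitrage).

1.1482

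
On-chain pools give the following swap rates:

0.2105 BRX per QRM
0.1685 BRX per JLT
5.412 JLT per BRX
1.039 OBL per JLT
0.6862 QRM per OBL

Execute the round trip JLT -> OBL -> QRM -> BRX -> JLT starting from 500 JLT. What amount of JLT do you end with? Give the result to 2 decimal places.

500 JLT × 1.039 = 519.5 OBL
519.5 OBL × 0.6862 = 356.4809 QRM
356.4809 QRM × 0.2105 = 75.03922945 BRX
75.03922945 BRX × 5.412 = 406.1123097834 JLT

406.11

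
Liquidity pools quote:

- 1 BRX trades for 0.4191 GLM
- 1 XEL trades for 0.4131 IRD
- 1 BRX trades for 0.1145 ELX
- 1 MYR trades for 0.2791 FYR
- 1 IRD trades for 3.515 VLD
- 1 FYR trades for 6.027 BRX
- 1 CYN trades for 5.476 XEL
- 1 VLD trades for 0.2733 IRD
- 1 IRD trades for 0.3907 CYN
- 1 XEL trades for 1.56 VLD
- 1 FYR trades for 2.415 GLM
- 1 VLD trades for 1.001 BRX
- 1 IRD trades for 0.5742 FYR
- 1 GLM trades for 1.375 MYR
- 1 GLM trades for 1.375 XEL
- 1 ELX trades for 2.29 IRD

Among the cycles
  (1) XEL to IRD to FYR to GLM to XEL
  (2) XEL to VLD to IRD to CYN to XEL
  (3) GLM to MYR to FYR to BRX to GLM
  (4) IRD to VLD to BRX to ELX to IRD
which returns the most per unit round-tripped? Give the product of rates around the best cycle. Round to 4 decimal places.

(1) 0.4131 × 0.5742 × 2.415 × 1.375 = 0.78766
(2) 1.56 × 0.2733 × 0.3907 × 5.476 = 0.91216
(3) 1.375 × 0.2791 × 6.027 × 0.4191 = 0.96935
(4) 3.515 × 1.001 × 0.1145 × 2.29 = 0.92257
Highest is cycle (3) at 0.9694 (≤1, no arbitrage).

0.9694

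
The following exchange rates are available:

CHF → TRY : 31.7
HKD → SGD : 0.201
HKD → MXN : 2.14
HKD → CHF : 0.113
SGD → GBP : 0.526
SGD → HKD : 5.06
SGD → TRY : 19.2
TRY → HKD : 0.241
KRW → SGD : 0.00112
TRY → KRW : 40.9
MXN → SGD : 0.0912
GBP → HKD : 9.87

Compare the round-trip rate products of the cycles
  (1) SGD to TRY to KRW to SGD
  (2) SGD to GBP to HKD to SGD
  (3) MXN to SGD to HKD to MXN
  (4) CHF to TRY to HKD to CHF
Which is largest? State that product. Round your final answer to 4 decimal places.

1.0435

(1) 19.2 × 40.9 × 0.00112 = 0.87951
(2) 0.526 × 9.87 × 0.201 = 1.04352
(3) 0.0912 × 5.06 × 2.14 = 0.98755
(4) 31.7 × 0.241 × 0.113 = 0.86329
Highest is cycle (2) at 1.0435 (>1, arbitrage).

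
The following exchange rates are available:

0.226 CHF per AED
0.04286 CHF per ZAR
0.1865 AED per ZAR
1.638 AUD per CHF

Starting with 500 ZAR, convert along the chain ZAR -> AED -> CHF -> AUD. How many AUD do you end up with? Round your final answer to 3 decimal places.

34.520

500 ZAR × 0.1865 = 93.25 AED
93.25 AED × 0.226 = 21.0745 CHF
21.0745 CHF × 1.638 = 34.520031 AUD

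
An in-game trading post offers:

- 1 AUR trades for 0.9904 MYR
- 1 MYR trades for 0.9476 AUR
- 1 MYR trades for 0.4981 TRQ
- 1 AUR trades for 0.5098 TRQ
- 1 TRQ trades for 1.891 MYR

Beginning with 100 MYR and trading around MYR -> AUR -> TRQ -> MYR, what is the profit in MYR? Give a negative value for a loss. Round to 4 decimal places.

100 MYR × 0.9476 = 94.76 AUR
94.76 AUR × 0.5098 = 48.308648 TRQ
48.308648 TRQ × 1.891 = 91.351653368 MYR
Net change: 91.351653368 − 100 = -8.648346632 MYR

-8.6483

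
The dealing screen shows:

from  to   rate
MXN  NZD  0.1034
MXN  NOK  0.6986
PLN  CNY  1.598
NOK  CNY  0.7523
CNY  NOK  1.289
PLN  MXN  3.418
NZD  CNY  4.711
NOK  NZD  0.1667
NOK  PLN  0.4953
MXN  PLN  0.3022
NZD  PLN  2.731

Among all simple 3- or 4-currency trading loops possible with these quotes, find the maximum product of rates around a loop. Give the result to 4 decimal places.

PLN→MXN→NOK→PLN: 3.418 × 0.6986 × 0.4953 = 1.18268
PLN→MXN→NOK→NZD→PLN: 3.418 × 0.6986 × 0.1667 × 2.731 = 1.08707
CNY→NOK→PLN→CNY: 1.289 × 0.4953 × 1.598 = 1.02023
CNY→NOK→NZD→CNY: 1.289 × 0.1667 × 4.711 = 1.01228
PLN→MXN→NZD→PLN: 3.418 × 0.1034 × 2.731 = 0.96519
CNY→NOK→NZD→PLN→CNY: 1.289 × 0.1667 × 2.731 × 1.598 = 0.93775
Maximum is PLN→MXN→NOK→PLN at 1.1827; arbitrage exists.

1.1827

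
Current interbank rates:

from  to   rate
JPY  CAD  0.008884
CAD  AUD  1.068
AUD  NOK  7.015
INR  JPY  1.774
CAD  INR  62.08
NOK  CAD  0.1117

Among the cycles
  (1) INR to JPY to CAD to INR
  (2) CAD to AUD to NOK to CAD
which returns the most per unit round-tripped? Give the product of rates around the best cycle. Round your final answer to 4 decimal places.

(1) 1.774 × 0.008884 × 62.08 = 0.97839
(2) 1.068 × 7.015 × 0.1117 = 0.83686
Highest is cycle (1) at 0.9784 (≤1, no arbitrage).

0.9784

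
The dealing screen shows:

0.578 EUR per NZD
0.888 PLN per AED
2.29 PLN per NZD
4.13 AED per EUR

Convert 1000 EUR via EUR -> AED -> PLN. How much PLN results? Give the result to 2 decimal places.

1000 EUR × 4.13 = 4130 AED
4130 AED × 0.888 = 3667.44 PLN

3667.44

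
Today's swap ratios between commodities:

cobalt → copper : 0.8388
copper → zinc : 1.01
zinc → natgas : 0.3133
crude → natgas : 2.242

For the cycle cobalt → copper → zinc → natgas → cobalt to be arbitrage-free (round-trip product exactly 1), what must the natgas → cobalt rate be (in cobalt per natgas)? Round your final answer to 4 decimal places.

Known legs of the cycle: 0.8388 × 1.01 × 0.3133 = 0.2654240004
For no arbitrage the full-cycle product must be 1, so the missing rate is 1 / 0.2654240004 ≈ 3.767557.

3.7676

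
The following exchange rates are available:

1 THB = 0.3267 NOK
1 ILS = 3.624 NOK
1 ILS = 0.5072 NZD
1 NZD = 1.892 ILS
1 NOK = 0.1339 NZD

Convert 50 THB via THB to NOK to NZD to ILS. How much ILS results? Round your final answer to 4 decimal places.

50 THB × 0.3267 = 16.335 NOK
16.335 NOK × 0.1339 = 2.1872565 NZD
2.1872565 NZD × 1.892 = 4.138289298 ILS

4.1383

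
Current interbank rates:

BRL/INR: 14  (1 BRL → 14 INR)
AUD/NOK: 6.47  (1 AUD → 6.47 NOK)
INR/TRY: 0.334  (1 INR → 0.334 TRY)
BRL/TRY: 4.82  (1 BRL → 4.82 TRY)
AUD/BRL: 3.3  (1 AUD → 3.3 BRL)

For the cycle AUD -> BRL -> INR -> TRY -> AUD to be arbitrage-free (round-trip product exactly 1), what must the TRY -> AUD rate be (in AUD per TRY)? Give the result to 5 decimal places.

0.06481

Known legs of the cycle: 3.3 × 14 × 0.334 = 15.4308
For no arbitrage the full-cycle product must be 1, so the missing rate is 1 / 15.4308 ≈ 0.0648055.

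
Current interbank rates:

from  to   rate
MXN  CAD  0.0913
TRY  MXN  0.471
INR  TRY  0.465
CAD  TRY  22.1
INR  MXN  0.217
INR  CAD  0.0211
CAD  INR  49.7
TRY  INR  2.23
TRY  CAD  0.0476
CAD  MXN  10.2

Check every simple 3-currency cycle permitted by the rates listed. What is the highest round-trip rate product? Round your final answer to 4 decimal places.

1.1001

CAD→INR→TRY→CAD: 49.7 × 0.465 × 0.0476 = 1.10006
CAD→TRY→INR→CAD: 22.1 × 2.23 × 0.0211 = 1.03987
MXN→CAD→INR→MXN: 0.0913 × 49.7 × 0.217 = 0.98466
MXN→CAD→TRY→MXN: 0.0913 × 22.1 × 0.471 = 0.95035
Maximum is CAD→INR→TRY→CAD at 1.1001; arbitrage exists.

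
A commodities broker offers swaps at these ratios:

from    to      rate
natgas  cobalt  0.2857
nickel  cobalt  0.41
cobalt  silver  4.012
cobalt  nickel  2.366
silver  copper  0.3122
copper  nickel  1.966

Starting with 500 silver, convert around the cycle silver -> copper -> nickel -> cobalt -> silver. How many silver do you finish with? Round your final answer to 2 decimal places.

504.81

500 silver × 0.3122 = 156.1 copper
156.1 copper × 1.966 = 306.8926 nickel
306.8926 nickel × 0.41 = 125.825966 cobalt
125.825966 cobalt × 4.012 = 504.813775592 silver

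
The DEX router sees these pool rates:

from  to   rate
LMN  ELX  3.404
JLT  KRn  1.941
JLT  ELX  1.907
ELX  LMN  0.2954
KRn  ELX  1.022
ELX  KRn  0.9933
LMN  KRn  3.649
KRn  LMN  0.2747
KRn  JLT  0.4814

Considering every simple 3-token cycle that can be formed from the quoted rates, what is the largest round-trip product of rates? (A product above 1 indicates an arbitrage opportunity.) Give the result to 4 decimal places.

ELX→LMN→KRn→ELX: 0.2954 × 3.649 × 1.022 = 1.10163
ELX→KRn→LMN→ELX: 0.9933 × 0.2747 × 3.404 = 0.92881
ELX→KRn→JLT→ELX: 0.9933 × 0.4814 × 1.907 = 0.91188
Maximum is ELX→LMN→KRn→ELX at 1.1016; arbitrage exists.

1.1016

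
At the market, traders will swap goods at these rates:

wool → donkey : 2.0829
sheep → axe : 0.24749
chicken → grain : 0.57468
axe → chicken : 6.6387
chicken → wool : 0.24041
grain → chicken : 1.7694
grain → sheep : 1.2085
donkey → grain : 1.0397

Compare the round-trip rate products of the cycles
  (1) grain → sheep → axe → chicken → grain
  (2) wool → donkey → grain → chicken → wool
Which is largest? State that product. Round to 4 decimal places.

1.1411

(1) 1.2085 × 0.24749 × 6.6387 × 0.57468 = 1.14107
(2) 2.0829 × 1.0397 × 1.7694 × 0.24041 = 0.92120
Highest is cycle (1) at 1.1411 (>1, arbitrage).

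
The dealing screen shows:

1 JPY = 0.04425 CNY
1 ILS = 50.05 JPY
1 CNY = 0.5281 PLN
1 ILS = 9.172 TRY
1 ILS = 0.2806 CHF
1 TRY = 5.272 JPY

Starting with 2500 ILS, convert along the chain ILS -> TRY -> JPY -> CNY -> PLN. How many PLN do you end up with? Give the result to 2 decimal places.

2500 ILS × 9.172 = 22930 TRY
22930 TRY × 5.272 = 120886.96 JPY
120886.96 JPY × 0.04425 = 5349.24798 CNY
5349.24798 CNY × 0.5281 = 2824.937858238 PLN

2824.94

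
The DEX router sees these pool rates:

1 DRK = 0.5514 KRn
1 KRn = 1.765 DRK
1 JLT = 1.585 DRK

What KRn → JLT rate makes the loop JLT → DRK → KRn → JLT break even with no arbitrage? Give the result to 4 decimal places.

Known legs of the cycle: 1.585 × 0.5514 = 0.873969
For no arbitrage the full-cycle product must be 1, so the missing rate is 1 / 0.873969 ≈ 1.144205.

1.1442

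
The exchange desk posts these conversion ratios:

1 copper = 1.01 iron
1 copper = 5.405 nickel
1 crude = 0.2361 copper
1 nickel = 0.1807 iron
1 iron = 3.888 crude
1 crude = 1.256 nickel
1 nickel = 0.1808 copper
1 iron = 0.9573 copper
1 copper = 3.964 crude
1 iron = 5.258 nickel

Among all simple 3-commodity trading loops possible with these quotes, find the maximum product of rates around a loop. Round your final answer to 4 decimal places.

0.9602

iron→nickel→copper→iron: 5.258 × 0.1808 × 1.01 = 0.96015
iron→copper→nickel→iron: 0.9573 × 5.405 × 0.1807 = 0.93498
iron→crude→copper→iron: 3.888 × 0.2361 × 1.01 = 0.92714
crude→nickel→copper→crude: 1.256 × 0.1808 × 3.964 = 0.90016
iron→crude→nickel→iron: 3.888 × 1.256 × 0.1807 = 0.88242
Maximum is iron→nickel→copper→iron at 0.9602; no arbitrage — every cycle loses value.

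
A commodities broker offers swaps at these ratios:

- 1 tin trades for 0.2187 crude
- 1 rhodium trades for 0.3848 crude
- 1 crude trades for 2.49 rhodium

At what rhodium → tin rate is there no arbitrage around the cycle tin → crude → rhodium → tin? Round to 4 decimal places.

1.8363

Known legs of the cycle: 0.2187 × 2.49 = 0.544563
For no arbitrage the full-cycle product must be 1, so the missing rate is 1 / 0.544563 ≈ 1.836335.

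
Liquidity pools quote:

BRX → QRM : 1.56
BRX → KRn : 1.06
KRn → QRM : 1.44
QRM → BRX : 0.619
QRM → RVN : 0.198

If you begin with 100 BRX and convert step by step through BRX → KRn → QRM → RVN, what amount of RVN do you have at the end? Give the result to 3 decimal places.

100 BRX × 1.06 = 106 KRn
106 KRn × 1.44 = 152.64 QRM
152.64 QRM × 0.198 = 30.22272 RVN

30.223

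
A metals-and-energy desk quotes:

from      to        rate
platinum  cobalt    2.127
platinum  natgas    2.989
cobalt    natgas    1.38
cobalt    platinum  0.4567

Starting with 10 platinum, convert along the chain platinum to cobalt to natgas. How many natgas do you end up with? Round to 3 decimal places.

29.353

10 platinum × 2.127 = 21.27 cobalt
21.27 cobalt × 1.38 = 29.3526 natgas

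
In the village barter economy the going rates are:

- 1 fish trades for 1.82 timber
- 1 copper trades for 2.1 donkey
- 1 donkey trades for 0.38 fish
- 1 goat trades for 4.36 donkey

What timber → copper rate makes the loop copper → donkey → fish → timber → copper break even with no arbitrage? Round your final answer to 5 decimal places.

Known legs of the cycle: 2.1 × 0.38 × 1.82 = 1.45236
For no arbitrage the full-cycle product must be 1, so the missing rate is 1 / 1.45236 ≈ 0.6885345.

0.68853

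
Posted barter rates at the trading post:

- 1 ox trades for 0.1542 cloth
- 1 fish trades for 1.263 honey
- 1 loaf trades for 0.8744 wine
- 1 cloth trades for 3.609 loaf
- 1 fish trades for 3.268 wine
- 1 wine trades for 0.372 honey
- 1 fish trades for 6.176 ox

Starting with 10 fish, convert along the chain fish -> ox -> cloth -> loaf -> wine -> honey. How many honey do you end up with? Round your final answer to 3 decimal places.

11.180

10 fish × 6.176 = 61.76 ox
61.76 ox × 0.1542 = 9.523392 cloth
9.523392 cloth × 3.609 = 34.369921728 loaf
34.369921728 loaf × 0.8744 = 30.0530595589632 wine
30.0530595589632 wine × 0.372 = 11.1797381559343104 honey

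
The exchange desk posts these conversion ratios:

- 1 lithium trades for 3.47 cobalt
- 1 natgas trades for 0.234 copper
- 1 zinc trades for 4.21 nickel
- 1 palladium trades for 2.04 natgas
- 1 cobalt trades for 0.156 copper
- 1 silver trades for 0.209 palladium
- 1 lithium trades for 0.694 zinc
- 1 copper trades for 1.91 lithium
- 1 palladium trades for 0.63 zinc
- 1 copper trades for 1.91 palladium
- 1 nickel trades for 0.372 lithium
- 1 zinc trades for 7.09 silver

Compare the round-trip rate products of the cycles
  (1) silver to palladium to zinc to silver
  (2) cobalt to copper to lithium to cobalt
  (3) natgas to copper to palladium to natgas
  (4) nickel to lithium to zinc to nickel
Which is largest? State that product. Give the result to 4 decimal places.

1.0869

(1) 0.209 × 0.63 × 7.09 = 0.93354
(2) 0.156 × 1.91 × 3.47 = 1.03392
(3) 0.234 × 1.91 × 2.04 = 0.91176
(4) 0.372 × 0.694 × 4.21 = 1.08689
Highest is cycle (4) at 1.0869 (>1, arbitrage).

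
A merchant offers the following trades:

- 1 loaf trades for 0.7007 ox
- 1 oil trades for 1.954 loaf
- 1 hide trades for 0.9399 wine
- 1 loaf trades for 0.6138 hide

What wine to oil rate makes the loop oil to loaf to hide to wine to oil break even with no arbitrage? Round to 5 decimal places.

0.88709

Known legs of the cycle: 1.954 × 0.6138 × 0.9399 = 1.12728335148
For no arbitrage the full-cycle product must be 1, so the missing rate is 1 / 1.12728335148 ≈ 0.8870884.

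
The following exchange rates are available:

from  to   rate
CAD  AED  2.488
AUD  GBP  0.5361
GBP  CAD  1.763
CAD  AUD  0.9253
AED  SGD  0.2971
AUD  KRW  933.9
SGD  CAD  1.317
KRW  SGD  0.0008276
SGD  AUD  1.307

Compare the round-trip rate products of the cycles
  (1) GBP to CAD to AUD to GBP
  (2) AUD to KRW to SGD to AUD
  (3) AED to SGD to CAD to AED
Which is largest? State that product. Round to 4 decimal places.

(1) 1.763 × 0.9253 × 0.5361 = 0.87454
(2) 933.9 × 0.0008276 × 1.307 = 1.01017
(3) 0.2971 × 1.317 × 2.488 = 0.97351
Highest is cycle (2) at 1.0102 (>1, arbitrage).

1.0102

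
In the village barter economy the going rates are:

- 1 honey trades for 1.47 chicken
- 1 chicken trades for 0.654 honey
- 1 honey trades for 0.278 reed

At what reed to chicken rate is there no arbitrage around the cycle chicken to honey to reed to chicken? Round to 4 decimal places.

Known legs of the cycle: 0.654 × 0.278 = 0.181812
For no arbitrage the full-cycle product must be 1, so the missing rate is 1 / 0.181812 ≈ 5.500187.

5.5002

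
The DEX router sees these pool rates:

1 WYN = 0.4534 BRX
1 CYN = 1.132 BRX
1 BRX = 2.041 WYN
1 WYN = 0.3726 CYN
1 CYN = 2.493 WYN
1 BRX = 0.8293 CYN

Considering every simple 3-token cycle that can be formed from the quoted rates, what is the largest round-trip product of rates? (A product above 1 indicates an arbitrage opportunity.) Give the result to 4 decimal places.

0.9374

BRX→CYN→WYN→BRX: 0.8293 × 2.493 × 0.4534 = 0.93738
BRX→WYN→CYN→BRX: 2.041 × 0.3726 × 1.132 = 0.86086
Maximum is BRX→CYN→WYN→BRX at 0.9374; no arbitrage — every cycle loses value.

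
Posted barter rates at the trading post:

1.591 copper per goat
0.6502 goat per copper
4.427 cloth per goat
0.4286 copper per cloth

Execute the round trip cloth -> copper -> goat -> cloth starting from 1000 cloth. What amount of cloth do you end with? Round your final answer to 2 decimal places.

1233.70

1000 cloth × 0.4286 = 428.6 copper
428.6 copper × 0.6502 = 278.67572 goat
278.67572 goat × 4.427 = 1233.69741244 cloth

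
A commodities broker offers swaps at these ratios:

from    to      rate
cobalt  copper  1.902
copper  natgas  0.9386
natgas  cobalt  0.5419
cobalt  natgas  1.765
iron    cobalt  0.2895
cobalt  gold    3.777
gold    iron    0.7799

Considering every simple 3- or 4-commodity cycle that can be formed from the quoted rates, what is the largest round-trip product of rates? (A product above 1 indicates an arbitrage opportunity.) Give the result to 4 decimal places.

0.9674

natgas→cobalt→copper→natgas: 0.5419 × 1.902 × 0.9386 = 0.96741
gold→iron→cobalt→gold: 0.7799 × 0.2895 × 3.777 = 0.85278
Maximum is natgas→cobalt→copper→natgas at 0.9674; no arbitrage — every cycle loses value.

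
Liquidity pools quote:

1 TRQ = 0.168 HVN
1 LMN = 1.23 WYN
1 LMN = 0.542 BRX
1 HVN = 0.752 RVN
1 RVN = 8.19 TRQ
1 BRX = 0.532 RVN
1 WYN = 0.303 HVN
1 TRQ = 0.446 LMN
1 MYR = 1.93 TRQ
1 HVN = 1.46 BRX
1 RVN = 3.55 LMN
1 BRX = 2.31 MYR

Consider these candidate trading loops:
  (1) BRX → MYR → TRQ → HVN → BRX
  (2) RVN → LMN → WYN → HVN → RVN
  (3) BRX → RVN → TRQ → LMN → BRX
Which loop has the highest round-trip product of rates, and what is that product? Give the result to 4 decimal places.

(1) 2.31 × 1.93 × 0.168 × 1.46 = 1.09353
(2) 3.55 × 1.23 × 0.303 × 0.752 = 0.99493
(3) 0.532 × 8.19 × 0.446 × 0.542 = 1.05325
Highest is cycle (1) at 1.0935 (>1, arbitrage).

1.0935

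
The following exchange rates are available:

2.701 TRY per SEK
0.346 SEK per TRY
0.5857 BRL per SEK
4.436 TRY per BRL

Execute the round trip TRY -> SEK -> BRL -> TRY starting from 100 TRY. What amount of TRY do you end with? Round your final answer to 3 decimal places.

89.897

100 TRY × 0.346 = 34.6 SEK
34.6 SEK × 0.5857 = 20.26522 BRL
20.26522 BRL × 4.436 = 89.89651592 TRY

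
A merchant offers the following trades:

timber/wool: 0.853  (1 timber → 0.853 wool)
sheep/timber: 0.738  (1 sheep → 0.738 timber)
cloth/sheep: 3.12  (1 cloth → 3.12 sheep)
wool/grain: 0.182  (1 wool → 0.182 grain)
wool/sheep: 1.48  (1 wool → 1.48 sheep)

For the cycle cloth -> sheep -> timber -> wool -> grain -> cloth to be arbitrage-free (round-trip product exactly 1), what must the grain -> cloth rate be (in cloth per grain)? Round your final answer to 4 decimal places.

Known legs of the cycle: 3.12 × 0.738 × 0.853 × 0.182 = 0.35746322976
For no arbitrage the full-cycle product must be 1, so the missing rate is 1 / 0.35746322976 ≈ 2.797491.

2.7975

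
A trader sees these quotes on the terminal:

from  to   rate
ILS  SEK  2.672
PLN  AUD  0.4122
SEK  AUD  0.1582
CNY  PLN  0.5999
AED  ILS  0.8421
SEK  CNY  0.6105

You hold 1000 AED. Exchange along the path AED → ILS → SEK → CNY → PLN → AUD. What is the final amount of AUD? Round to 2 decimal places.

1000 AED × 0.8421 = 842.1 ILS
842.1 ILS × 2.672 = 2250.0912 SEK
2250.0912 SEK × 0.6105 = 1373.6806776 CNY
1373.6806776 CNY × 0.5999 = 824.07103849224 PLN
824.07103849224 PLN × 0.4122 = 339.682082066501328 AUD

339.68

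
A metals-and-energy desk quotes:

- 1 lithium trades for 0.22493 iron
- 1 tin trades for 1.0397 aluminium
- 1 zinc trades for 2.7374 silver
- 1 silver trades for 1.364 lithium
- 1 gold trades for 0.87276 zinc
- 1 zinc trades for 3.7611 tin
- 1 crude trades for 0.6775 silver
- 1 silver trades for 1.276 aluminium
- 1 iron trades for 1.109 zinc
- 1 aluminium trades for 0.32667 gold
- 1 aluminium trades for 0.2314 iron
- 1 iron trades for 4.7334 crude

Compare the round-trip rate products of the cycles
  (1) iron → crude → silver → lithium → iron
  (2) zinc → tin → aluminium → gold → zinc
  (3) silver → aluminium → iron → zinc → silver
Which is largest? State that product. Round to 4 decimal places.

(1) 4.7334 × 0.6775 × 1.364 × 0.22493 = 0.98388
(2) 3.7611 × 1.0397 × 0.32667 × 0.87276 = 1.11488
(3) 1.276 × 0.2314 × 1.109 × 2.7374 = 0.89636
Highest is cycle (2) at 1.1149 (>1, arbitrage).

1.1149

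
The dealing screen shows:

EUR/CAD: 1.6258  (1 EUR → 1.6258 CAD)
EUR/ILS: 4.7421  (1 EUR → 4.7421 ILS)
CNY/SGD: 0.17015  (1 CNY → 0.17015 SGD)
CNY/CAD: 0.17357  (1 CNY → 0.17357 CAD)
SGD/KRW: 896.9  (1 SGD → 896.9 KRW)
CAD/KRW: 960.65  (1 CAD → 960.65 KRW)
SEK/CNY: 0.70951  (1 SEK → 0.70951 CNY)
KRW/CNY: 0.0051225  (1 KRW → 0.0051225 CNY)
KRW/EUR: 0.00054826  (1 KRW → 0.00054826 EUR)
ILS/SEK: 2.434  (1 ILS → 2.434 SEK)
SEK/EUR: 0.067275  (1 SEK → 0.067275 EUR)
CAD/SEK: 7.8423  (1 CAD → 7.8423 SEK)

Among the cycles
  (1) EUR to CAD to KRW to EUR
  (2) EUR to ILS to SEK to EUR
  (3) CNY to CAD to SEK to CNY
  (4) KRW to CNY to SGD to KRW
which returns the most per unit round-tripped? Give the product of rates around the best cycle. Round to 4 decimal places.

(1) 1.6258 × 960.65 × 0.00054826 = 0.85629
(2) 4.7421 × 2.434 × 0.067275 = 0.77651
(3) 0.17357 × 7.8423 × 0.70951 = 0.96578
(4) 0.0051225 × 0.17015 × 896.9 = 0.78173
Highest is cycle (3) at 0.9658 (≤1, no arbitrage).

0.9658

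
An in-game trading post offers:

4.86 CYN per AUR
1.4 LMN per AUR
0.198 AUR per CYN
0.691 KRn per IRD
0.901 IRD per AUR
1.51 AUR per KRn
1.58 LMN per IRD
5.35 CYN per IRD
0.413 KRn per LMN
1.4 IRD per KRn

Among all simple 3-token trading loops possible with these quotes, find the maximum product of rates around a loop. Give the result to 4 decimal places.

IRD→CYN→AUR→IRD: 5.35 × 0.198 × 0.901 = 0.95443
KRn→AUR→IRD→KRn: 1.51 × 0.901 × 0.691 = 0.94011
KRn→IRD→LMN→KRn: 1.4 × 1.58 × 0.413 = 0.91356
KRn→AUR→LMN→KRn: 1.51 × 1.4 × 0.413 = 0.87308
Maximum is IRD→CYN→AUR→IRD at 0.9544; no arbitrage — every cycle loses value.

0.9544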